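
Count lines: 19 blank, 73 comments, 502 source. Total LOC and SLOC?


Total LOC = blank + comment + code
Total LOC = 19 + 73 + 502 = 594
SLOC (source only) = code = 502

Total LOC: 594, SLOC: 502


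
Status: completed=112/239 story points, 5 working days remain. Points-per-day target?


Formula: Required rate = Remaining points / Days left
Remaining = 239 - 112 = 127 points
Required rate = 127 / 5 = 25.4 points/day

25.4 points/day


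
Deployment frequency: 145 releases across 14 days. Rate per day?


Formula: deployments per day = releases / days
= 145 / 14
= 10.357 deploys/day
(equivalently, 72.5 deploys/week)

10.357 deploys/day


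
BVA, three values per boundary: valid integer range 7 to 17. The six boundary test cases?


Range: [7, 17]
Boundaries: just below min, min, min+1, max-1, max, just above max
Values: [6, 7, 8, 16, 17, 18]

[6, 7, 8, 16, 17, 18]


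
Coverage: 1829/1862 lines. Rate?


Coverage = covered / total * 100
Coverage = 1829 / 1862 * 100
Coverage = 98.23%

98.23%


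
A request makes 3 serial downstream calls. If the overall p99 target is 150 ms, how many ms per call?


Formula: per_stage = total_budget / stages
per_stage = 150 / 3
per_stage = 50.0 ms

50.0 ms


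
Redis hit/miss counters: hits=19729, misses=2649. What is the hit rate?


Formula: hit rate = hits / (hits + misses) * 100
hit rate = 19729 / (19729 + 2649) * 100
hit rate = 19729 / 22378 * 100
hit rate = 88.16%

88.16%


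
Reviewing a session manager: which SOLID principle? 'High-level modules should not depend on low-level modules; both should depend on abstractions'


This describes the Dependency Inversion Principle (DIP)

Dependency Inversion Principle (DIP)


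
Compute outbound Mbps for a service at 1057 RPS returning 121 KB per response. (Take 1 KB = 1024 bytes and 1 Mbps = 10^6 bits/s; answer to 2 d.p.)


Formula: Mbps = payload_bytes * RPS * 8 / 1e6
Payload per request = 121 KB = 121 * 1024 = 123904 bytes
Total bytes/sec = 123904 * 1057 = 130966528
Total bits/sec = 130966528 * 8 = 1047732224
Mbps = 1047732224 / 1e6 = 1047.73

1047.73 Mbps


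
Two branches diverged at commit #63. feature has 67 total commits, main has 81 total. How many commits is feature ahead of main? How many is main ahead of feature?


Common ancestor: commit #63
feature commits after divergence: 67 - 63 = 4
main commits after divergence: 81 - 63 = 18
feature is 4 commits ahead of main
main is 18 commits ahead of feature

feature ahead: 4, main ahead: 18


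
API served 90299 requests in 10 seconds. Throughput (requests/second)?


Formula: throughput = requests / seconds
throughput = 90299 / 10
throughput = 9029.9 requests/second

9029.9 requests/second


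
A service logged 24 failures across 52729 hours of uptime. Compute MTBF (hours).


Formula: MTBF = Total operating time / Number of failures
MTBF = 52729 / 24
MTBF = 2197.04 hours

2197.04 hours


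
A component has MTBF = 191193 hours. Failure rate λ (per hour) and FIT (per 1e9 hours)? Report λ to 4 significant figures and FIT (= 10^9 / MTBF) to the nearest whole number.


Formula: λ = 1 / MTBF; FIT = λ × 1e9 = 1e9 / MTBF
λ = 1 / 191193 ≈ 5.230e-06 failures/hour
FIT = 1e9 / 191193 ≈ 5230 failures per 1e9 hours (nearest whole number)

λ = 5.230e-06 /h, FIT = 5230


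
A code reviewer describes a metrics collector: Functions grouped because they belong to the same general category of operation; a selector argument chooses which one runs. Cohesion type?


Reasoning: Grouped by category of activity, not by data or sequence
Type: Logical cohesion

Logical cohesion


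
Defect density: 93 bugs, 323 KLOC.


Defect density = defects / KLOC
Defect density = 93 / 323
Defect density = 0.288 defects/KLOC

0.288 defects/KLOC


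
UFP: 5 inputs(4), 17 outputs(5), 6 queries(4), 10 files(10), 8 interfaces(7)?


UFP = EI*4 + EO*5 + EQ*4 + ILF*10 + EIF*7
UFP = 5*4 + 17*5 + 6*4 + 10*10 + 8*7
UFP = 20 + 85 + 24 + 100 + 56
UFP = 285

285


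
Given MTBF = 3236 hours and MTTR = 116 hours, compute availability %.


Availability = MTBF / (MTBF + MTTR)
Availability = 3236 / (3236 + 116)
Availability = 3236 / 3352
Availability = 96.5394%

96.5394%


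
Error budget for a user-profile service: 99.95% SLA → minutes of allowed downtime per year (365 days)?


Formula: allowed downtime = period * (100 - SLA) / 100
Period (year (365 days)) = 525600 minutes
Unavailability fraction = (100 - 99.95) / 100
Allowed downtime = 525600 * (100 - 99.95) / 100
Allowed downtime = 262.8 minutes

262.8 minutes


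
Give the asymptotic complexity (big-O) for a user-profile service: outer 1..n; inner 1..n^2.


Reasoning: n times n^2
Complexity: O(n^3)

O(n^3)


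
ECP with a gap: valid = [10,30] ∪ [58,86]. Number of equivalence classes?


Valid ranges: [10,30] and [58,86]
Class 1: x < 10 — invalid
Class 2: 10 ≤ x ≤ 30 — valid
Class 3: 30 < x < 58 — invalid (gap between ranges)
Class 4: 58 ≤ x ≤ 86 — valid
Class 5: x > 86 — invalid
Total equivalence classes: 5

5 equivalence classes


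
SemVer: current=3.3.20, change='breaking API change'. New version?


Current: 3.3.20
Change category: 'breaking API change' → major bump
SemVer rule: major bump → increment MAJOR, reset MINOR and PATCH to 0
New: 4.0.0

4.0.0


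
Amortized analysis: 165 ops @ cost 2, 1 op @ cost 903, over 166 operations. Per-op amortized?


Formula: Amortized cost = Total cost / Operations
Total cost = (165 * 2) + (1 * 903)
Total cost = 330 + 903 = 1233
Amortized = 1233 / 166 = 7.4277

7.4277


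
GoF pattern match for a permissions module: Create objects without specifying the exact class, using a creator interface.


This matches the Factory Method pattern

Factory Method


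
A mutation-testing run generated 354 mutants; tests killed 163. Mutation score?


Mutation score = killed / total * 100
Mutation score = 163 / 354 * 100
Mutation score = 46.05%

46.05%


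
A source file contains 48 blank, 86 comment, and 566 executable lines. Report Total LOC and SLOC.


Total LOC = blank + comment + code
Total LOC = 48 + 86 + 566 = 700
SLOC (source only) = code = 566

Total LOC: 700, SLOC: 566


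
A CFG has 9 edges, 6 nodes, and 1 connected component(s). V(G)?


Formula: V(G) = E - N + 2P
V(G) = 9 - 6 + 2*1
V(G) = 3 + 2
V(G) = 5

5


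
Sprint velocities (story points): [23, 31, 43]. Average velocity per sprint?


Formula: Avg velocity = Total points / Number of sprints
Points: [23, 31, 43]
Sum = 23 + 31 + 43 = 97
Avg velocity = 97 / 3 = 32.33 points/sprint

32.33 points/sprint


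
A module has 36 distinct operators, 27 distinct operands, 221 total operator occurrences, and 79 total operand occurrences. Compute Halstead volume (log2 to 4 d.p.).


Formula: V = N * log2(η), where N = N1 + N2 and η = η1 + η2
η = 36 + 27 = 63
N = 221 + 79 = 300
log2(63) ≈ 5.9773
V = 300 * 5.9773 = 1793.19

1793.19


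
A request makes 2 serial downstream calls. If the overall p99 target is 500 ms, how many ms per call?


Formula: per_stage = total_budget / stages
per_stage = 500 / 2
per_stage = 250.0 ms

250.0 ms


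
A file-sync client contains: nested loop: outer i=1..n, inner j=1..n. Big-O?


Reasoning: n iterations times n iterations
Complexity: O(n^2)

O(n^2)


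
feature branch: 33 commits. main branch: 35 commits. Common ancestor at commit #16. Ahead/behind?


Common ancestor: commit #16
feature commits after divergence: 33 - 16 = 17
main commits after divergence: 35 - 16 = 19
feature is 17 commits ahead of main
main is 19 commits ahead of feature

feature ahead: 17, main ahead: 19


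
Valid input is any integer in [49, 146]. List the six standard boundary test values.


Range: [49, 146]
Boundaries: just below min, min, min+1, max-1, max, just above max
Values: [48, 49, 50, 145, 146, 147]

[48, 49, 50, 145, 146, 147]


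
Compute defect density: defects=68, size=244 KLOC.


Defect density = defects / KLOC
Defect density = 68 / 244
Defect density = 0.279 defects/KLOC

0.279 defects/KLOC


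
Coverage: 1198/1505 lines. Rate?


Coverage = covered / total * 100
Coverage = 1198 / 1505 * 100
Coverage = 79.6%

79.6%


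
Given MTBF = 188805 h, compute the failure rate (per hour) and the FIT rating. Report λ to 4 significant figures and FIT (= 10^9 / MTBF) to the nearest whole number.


Formula: λ = 1 / MTBF; FIT = λ × 1e9 = 1e9 / MTBF
λ = 1 / 188805 ≈ 5.296e-06 failures/hour
FIT = 1e9 / 188805 ≈ 5296 failures per 1e9 hours (nearest whole number)

λ = 5.296e-06 /h, FIT = 5296


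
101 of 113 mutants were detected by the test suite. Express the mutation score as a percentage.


Mutation score = killed / total * 100
Mutation score = 101 / 113 * 100
Mutation score = 89.38%

89.38%


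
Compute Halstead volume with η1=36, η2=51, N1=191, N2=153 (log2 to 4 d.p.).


Formula: V = N * log2(η), where N = N1 + N2 and η = η1 + η2
η = 36 + 51 = 87
N = 191 + 153 = 344
log2(87) ≈ 6.4429
V = 344 * 6.4429 = 2216.36

2216.36


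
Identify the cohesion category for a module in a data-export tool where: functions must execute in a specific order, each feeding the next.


Reasoning: Output of one is input to next
Type: Sequential cohesion

Sequential cohesion


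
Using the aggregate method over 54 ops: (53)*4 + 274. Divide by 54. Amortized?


Formula: Amortized cost = Total cost / Operations
Total cost = (53 * 4) + (1 * 274)
Total cost = 212 + 274 = 486
Amortized = 486 / 54 = 9.0

9.0


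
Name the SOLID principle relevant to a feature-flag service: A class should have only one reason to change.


This describes the Single Responsibility Principle (SRP)

Single Responsibility Principle (SRP)


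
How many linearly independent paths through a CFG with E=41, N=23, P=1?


Formula: V(G) = E - N + 2P
V(G) = 41 - 23 + 2*1
V(G) = 18 + 2
V(G) = 20

20


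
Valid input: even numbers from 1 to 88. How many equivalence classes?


Constraint: even integers in [1, 88]
Class 1: x < 1 — out-of-range invalid
Class 2: x in [1,88] but odd — wrong type invalid
Class 3: x in [1,88] and even — valid
Class 4: x > 88 — out-of-range invalid
Total equivalence classes: 4

4 equivalence classes


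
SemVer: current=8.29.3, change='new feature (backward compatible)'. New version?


Current: 8.29.3
Change category: 'new feature (backward compatible)' → minor bump
SemVer rule: minor bump → increment MINOR, reset PATCH to 0 (MAJOR unchanged)
New: 8.30.0

8.30.0


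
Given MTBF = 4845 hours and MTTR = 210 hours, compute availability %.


Availability = MTBF / (MTBF + MTTR)
Availability = 4845 / (4845 + 210)
Availability = 4845 / 5055
Availability = 95.8457%

95.8457%


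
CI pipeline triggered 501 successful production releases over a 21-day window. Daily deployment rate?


Formula: deployments per day = releases / days
= 501 / 21
= 23.857 deploys/day
(equivalently, 167.0 deploys/week)

23.857 deploys/day


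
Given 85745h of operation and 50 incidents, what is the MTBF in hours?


Formula: MTBF = Total operating time / Number of failures
MTBF = 85745 / 50
MTBF = 1714.9 hours

1714.9 hours


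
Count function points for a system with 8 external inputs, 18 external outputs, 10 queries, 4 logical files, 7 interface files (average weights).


UFP = EI*4 + EO*5 + EQ*4 + ILF*10 + EIF*7
UFP = 8*4 + 18*5 + 10*4 + 4*10 + 7*7
UFP = 32 + 90 + 40 + 40 + 49
UFP = 251

251


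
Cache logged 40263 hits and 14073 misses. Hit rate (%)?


Formula: hit rate = hits / (hits + misses) * 100
hit rate = 40263 / (40263 + 14073) * 100
hit rate = 40263 / 54336 * 100
hit rate = 74.1%

74.1%


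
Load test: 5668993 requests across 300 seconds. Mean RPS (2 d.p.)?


Formula: throughput = requests / seconds
throughput = 5668993 / 300
throughput = 18896.64 requests/second

18896.64 requests/second


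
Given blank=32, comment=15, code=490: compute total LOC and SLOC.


Total LOC = blank + comment + code
Total LOC = 32 + 15 + 490 = 537
SLOC (source only) = code = 490

Total LOC: 537, SLOC: 490


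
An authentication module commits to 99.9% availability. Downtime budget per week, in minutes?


Formula: allowed downtime = period * (100 - SLA) / 100
Period (week) = 10080 minutes
Unavailability fraction = (100 - 99.9) / 100
Allowed downtime = 10080 * (100 - 99.9) / 100
Allowed downtime = 10.08 minutes

10.08 minutes


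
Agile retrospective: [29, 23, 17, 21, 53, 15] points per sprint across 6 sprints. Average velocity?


Formula: Avg velocity = Total points / Number of sprints
Points: [29, 23, 17, 21, 53, 15]
Sum = 29 + 23 + 17 + 21 + 53 + 15 = 158
Avg velocity = 158 / 6 = 26.33 points/sprint

26.33 points/sprint


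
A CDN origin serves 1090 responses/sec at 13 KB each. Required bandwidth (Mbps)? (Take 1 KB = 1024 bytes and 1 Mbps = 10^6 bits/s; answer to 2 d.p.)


Formula: Mbps = payload_bytes * RPS * 8 / 1e6
Payload per request = 13 KB = 13 * 1024 = 13312 bytes
Total bytes/sec = 13312 * 1090 = 14510080
Total bits/sec = 14510080 * 8 = 116080640
Mbps = 116080640 / 1e6 = 116.08

116.08 Mbps


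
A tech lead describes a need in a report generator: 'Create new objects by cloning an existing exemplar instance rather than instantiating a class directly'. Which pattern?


This matches the Prototype pattern

Prototype


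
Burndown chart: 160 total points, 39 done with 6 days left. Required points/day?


Formula: Required rate = Remaining points / Days left
Remaining = 160 - 39 = 121 points
Required rate = 121 / 6 = 20.17 points/day

20.17 points/day


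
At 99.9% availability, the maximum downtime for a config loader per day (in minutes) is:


Formula: allowed downtime = period * (100 - SLA) / 100
Period (day) = 1440 minutes
Unavailability fraction = (100 - 99.9) / 100
Allowed downtime = 1440 * (100 - 99.9) / 100
Allowed downtime = 1.44 minutes

1.44 minutes


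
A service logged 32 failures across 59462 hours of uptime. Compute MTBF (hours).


Formula: MTBF = Total operating time / Number of failures
MTBF = 59462 / 32
MTBF = 1858.19 hours

1858.19 hours


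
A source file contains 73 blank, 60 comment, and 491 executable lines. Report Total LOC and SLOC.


Total LOC = blank + comment + code
Total LOC = 73 + 60 + 491 = 624
SLOC (source only) = code = 491

Total LOC: 624, SLOC: 491


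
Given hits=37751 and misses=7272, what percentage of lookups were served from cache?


Formula: hit rate = hits / (hits + misses) * 100
hit rate = 37751 / (37751 + 7272) * 100
hit rate = 37751 / 45023 * 100
hit rate = 83.85%

83.85%


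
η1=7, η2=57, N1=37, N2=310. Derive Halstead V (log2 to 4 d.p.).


Formula: V = N * log2(η), where N = N1 + N2 and η = η1 + η2
η = 7 + 57 = 64
N = 37 + 310 = 347
log2(64) ≈ 6.0000
V = 347 * 6.0000 = 2082.00

2082.00


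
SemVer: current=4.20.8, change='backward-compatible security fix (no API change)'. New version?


Current: 4.20.8
Change category: 'backward-compatible security fix (no API change)' → patch bump
SemVer rule: patch bump → increment PATCH (MAJOR and MINOR unchanged)
New: 4.20.9

4.20.9


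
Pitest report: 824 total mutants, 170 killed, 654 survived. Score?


Mutation score = killed / total * 100
Mutation score = 170 / 824 * 100
Mutation score = 20.63%

20.63%


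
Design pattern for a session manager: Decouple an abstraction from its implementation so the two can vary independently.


This matches the Bridge pattern

Bridge


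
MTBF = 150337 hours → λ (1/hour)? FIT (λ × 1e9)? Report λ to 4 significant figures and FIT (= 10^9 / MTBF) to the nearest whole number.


Formula: λ = 1 / MTBF; FIT = λ × 1e9 = 1e9 / MTBF
λ = 1 / 150337 ≈ 6.652e-06 failures/hour
FIT = 1e9 / 150337 ≈ 6652 failures per 1e9 hours (nearest whole number)

λ = 6.652e-06 /h, FIT = 6652


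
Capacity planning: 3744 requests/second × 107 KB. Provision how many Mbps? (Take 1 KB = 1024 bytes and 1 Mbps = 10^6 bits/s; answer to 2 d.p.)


Formula: Mbps = payload_bytes * RPS * 8 / 1e6
Payload per request = 107 KB = 107 * 1024 = 109568 bytes
Total bytes/sec = 109568 * 3744 = 410222592
Total bits/sec = 410222592 * 8 = 3281780736
Mbps = 3281780736 / 1e6 = 3281.78

3281.78 Mbps


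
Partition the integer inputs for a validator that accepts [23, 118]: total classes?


Valid range: [23, 118]
Class 1: x < 23 — invalid
Class 2: 23 ≤ x ≤ 118 — valid
Class 3: x > 118 — invalid
Total equivalence classes: 3

3 equivalence classes


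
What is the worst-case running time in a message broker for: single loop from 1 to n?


Reasoning: one pass through n items
Complexity: O(n)

O(n)


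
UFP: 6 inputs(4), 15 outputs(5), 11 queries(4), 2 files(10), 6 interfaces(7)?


UFP = EI*4 + EO*5 + EQ*4 + ILF*10 + EIF*7
UFP = 6*4 + 15*5 + 11*4 + 2*10 + 6*7
UFP = 24 + 75 + 44 + 20 + 42
UFP = 205

205


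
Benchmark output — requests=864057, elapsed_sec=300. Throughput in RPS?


Formula: throughput = requests / seconds
throughput = 864057 / 300
throughput = 2880.19 requests/second

2880.19 requests/second


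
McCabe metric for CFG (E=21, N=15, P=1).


Formula: V(G) = E - N + 2P
V(G) = 21 - 15 + 2*1
V(G) = 6 + 2
V(G) = 8

8


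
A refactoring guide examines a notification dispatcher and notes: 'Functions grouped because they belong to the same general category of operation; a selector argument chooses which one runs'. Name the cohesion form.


Reasoning: Grouped by category of activity, not by data or sequence
Type: Logical cohesion

Logical cohesion


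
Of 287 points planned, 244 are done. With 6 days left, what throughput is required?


Formula: Required rate = Remaining points / Days left
Remaining = 287 - 244 = 43 points
Required rate = 43 / 6 = 7.17 points/day

7.17 points/day


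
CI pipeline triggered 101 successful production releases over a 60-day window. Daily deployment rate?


Formula: deployments per day = releases / days
= 101 / 60
= 1.683 deploys/day
(equivalently, 11.78 deploys/week)

1.683 deploys/day


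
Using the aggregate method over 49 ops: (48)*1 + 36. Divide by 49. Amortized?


Formula: Amortized cost = Total cost / Operations
Total cost = (48 * 1) + (1 * 36)
Total cost = 48 + 36 = 84
Amortized = 84 / 49 = 1.7143

1.7143


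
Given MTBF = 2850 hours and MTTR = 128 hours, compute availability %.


Availability = MTBF / (MTBF + MTTR)
Availability = 2850 / (2850 + 128)
Availability = 2850 / 2978
Availability = 95.7018%

95.7018%


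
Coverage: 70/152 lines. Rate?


Coverage = covered / total * 100
Coverage = 70 / 152 * 100
Coverage = 46.05%

46.05%


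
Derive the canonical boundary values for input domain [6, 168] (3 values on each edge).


Range: [6, 168]
Boundaries: just below min, min, min+1, max-1, max, just above max
Values: [5, 6, 7, 167, 168, 169]

[5, 6, 7, 167, 168, 169]


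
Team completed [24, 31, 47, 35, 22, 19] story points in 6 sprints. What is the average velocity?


Formula: Avg velocity = Total points / Number of sprints
Points: [24, 31, 47, 35, 22, 19]
Sum = 24 + 31 + 47 + 35 + 22 + 19 = 178
Avg velocity = 178 / 6 = 29.67 points/sprint

29.67 points/sprint


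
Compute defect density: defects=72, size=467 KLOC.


Defect density = defects / KLOC
Defect density = 72 / 467
Defect density = 0.154 defects/KLOC

0.154 defects/KLOC


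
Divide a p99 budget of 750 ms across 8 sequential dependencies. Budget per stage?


Formula: per_stage = total_budget / stages
per_stage = 750 / 8
per_stage = 93.75 ms

93.75 ms


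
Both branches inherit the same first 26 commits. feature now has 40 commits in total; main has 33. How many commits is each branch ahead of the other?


Common ancestor: commit #26
feature commits after divergence: 40 - 26 = 14
main commits after divergence: 33 - 26 = 7
feature is 14 commits ahead of main
main is 7 commits ahead of feature

feature ahead: 14, main ahead: 7


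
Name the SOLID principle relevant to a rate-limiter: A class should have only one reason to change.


This describes the Single Responsibility Principle (SRP)

Single Responsibility Principle (SRP)


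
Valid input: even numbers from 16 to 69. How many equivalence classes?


Constraint: even integers in [16, 69]
Class 1: x < 16 — out-of-range invalid
Class 2: x in [16,69] but odd — wrong type invalid
Class 3: x in [16,69] and even — valid
Class 4: x > 69 — out-of-range invalid
Total equivalence classes: 4

4 equivalence classes


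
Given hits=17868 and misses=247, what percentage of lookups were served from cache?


Formula: hit rate = hits / (hits + misses) * 100
hit rate = 17868 / (17868 + 247) * 100
hit rate = 17868 / 18115 * 100
hit rate = 98.64%

98.64%


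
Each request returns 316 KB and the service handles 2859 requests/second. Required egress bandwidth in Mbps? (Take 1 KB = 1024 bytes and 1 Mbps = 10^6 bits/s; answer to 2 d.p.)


Formula: Mbps = payload_bytes * RPS * 8 / 1e6
Payload per request = 316 KB = 316 * 1024 = 323584 bytes
Total bytes/sec = 323584 * 2859 = 925126656
Total bits/sec = 925126656 * 8 = 7401013248
Mbps = 7401013248 / 1e6 = 7401.01

7401.01 Mbps


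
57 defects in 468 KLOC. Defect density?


Defect density = defects / KLOC
Defect density = 57 / 468
Defect density = 0.122 defects/KLOC

0.122 defects/KLOC


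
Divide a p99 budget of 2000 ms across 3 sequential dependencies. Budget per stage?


Formula: per_stage = total_budget / stages
per_stage = 2000 / 3
per_stage = 666.67 ms

666.67 ms


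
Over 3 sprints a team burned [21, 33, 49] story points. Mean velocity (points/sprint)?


Formula: Avg velocity = Total points / Number of sprints
Points: [21, 33, 49]
Sum = 21 + 33 + 49 = 103
Avg velocity = 103 / 3 = 34.33 points/sprint

34.33 points/sprint


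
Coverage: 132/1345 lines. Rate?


Coverage = covered / total * 100
Coverage = 132 / 1345 * 100
Coverage = 9.81%

9.81%


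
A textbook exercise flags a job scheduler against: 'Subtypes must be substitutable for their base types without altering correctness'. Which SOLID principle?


This describes the Liskov Substitution Principle (LSP)

Liskov Substitution Principle (LSP)


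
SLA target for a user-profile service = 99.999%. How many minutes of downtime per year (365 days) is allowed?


Formula: allowed downtime = period * (100 - SLA) / 100
Period (year (365 days)) = 525600 minutes
Unavailability fraction = (100 - 99.999) / 100
Allowed downtime = 525600 * (100 - 99.999) / 100
Allowed downtime = 5.256 minutes

5.256 minutes


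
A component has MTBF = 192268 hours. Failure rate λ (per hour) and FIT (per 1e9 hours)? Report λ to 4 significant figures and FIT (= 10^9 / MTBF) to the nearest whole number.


Formula: λ = 1 / MTBF; FIT = λ × 1e9 = 1e9 / MTBF
λ = 1 / 192268 ≈ 5.201e-06 failures/hour
FIT = 1e9 / 192268 ≈ 5201 failures per 1e9 hours (nearest whole number)

λ = 5.201e-06 /h, FIT = 5201


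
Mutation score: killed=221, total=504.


Mutation score = killed / total * 100
Mutation score = 221 / 504 * 100
Mutation score = 43.85%

43.85%


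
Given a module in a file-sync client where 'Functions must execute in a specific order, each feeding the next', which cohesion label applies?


Reasoning: Output of one is input to next
Type: Sequential cohesion

Sequential cohesion


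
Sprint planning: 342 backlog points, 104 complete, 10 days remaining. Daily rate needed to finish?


Formula: Required rate = Remaining points / Days left
Remaining = 342 - 104 = 238 points
Required rate = 238 / 10 = 23.8 points/day

23.8 points/day


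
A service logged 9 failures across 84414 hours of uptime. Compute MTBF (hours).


Formula: MTBF = Total operating time / Number of failures
MTBF = 84414 / 9
MTBF = 9379.33 hours

9379.33 hours


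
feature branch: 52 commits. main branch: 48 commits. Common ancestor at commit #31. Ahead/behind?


Common ancestor: commit #31
feature commits after divergence: 52 - 31 = 21
main commits after divergence: 48 - 31 = 17
feature is 21 commits ahead of main
main is 17 commits ahead of feature

feature ahead: 21, main ahead: 17


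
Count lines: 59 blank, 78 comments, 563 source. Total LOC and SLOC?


Total LOC = blank + comment + code
Total LOC = 59 + 78 + 563 = 700
SLOC (source only) = code = 563

Total LOC: 700, SLOC: 563


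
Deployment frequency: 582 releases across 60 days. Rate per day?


Formula: deployments per day = releases / days
= 582 / 60
= 9.7 deploys/day
(equivalently, 67.9 deploys/week)

9.7 deploys/day


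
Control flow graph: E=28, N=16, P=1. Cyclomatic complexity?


Formula: V(G) = E - N + 2P
V(G) = 28 - 16 + 2*1
V(G) = 12 + 2
V(G) = 14

14


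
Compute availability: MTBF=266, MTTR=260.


Availability = MTBF / (MTBF + MTTR)
Availability = 266 / (266 + 260)
Availability = 266 / 526
Availability = 50.5703%

50.5703%


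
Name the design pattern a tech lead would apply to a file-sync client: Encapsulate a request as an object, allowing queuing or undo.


This matches the Command pattern

Command


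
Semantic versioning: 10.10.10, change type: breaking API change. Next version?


Current: 10.10.10
Change category: 'breaking API change' → major bump
SemVer rule: major bump → increment MAJOR, reset MINOR and PATCH to 0
New: 11.0.0

11.0.0


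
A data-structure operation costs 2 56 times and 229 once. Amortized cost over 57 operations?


Formula: Amortized cost = Total cost / Operations
Total cost = (56 * 2) + (1 * 229)
Total cost = 112 + 229 = 341
Amortized = 341 / 57 = 5.9825

5.9825


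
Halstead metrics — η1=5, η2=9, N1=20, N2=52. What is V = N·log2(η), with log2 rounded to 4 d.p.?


Formula: V = N * log2(η), where N = N1 + N2 and η = η1 + η2
η = 5 + 9 = 14
N = 20 + 52 = 72
log2(14) ≈ 3.8074
V = 72 * 3.8074 = 274.13

274.13


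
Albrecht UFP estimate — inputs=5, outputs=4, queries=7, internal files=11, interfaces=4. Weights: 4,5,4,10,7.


UFP = EI*4 + EO*5 + EQ*4 + ILF*10 + EIF*7
UFP = 5*4 + 4*5 + 7*4 + 11*10 + 4*7
UFP = 20 + 20 + 28 + 110 + 28
UFP = 206

206


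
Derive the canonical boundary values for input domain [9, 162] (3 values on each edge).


Range: [9, 162]
Boundaries: just below min, min, min+1, max-1, max, just above max
Values: [8, 9, 10, 161, 162, 163]

[8, 9, 10, 161, 162, 163]


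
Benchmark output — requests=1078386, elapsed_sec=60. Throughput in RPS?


Formula: throughput = requests / seconds
throughput = 1078386 / 60
throughput = 17973.1 requests/second

17973.1 requests/second


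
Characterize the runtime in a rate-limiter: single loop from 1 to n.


Reasoning: one pass through n items
Complexity: O(n)

O(n)


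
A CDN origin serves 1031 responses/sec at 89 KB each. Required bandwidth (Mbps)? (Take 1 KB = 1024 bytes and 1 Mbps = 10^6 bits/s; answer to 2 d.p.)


Formula: Mbps = payload_bytes * RPS * 8 / 1e6
Payload per request = 89 KB = 89 * 1024 = 91136 bytes
Total bytes/sec = 91136 * 1031 = 93961216
Total bits/sec = 93961216 * 8 = 751689728
Mbps = 751689728 / 1e6 = 751.69

751.69 Mbps


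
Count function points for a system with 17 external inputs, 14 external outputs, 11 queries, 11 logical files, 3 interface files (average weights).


UFP = EI*4 + EO*5 + EQ*4 + ILF*10 + EIF*7
UFP = 17*4 + 14*5 + 11*4 + 11*10 + 3*7
UFP = 68 + 70 + 44 + 110 + 21
UFP = 313

313


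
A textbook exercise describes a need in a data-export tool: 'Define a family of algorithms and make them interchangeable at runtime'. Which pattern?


This matches the Strategy pattern

Strategy


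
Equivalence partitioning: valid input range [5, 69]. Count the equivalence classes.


Valid range: [5, 69]
Class 1: x < 5 — invalid
Class 2: 5 ≤ x ≤ 69 — valid
Class 3: x > 69 — invalid
Total equivalence classes: 3

3 equivalence classes


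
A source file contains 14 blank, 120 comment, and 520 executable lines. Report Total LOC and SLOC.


Total LOC = blank + comment + code
Total LOC = 14 + 120 + 520 = 654
SLOC (source only) = code = 520

Total LOC: 654, SLOC: 520


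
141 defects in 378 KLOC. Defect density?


Defect density = defects / KLOC
Defect density = 141 / 378
Defect density = 0.373 defects/KLOC

0.373 defects/KLOC


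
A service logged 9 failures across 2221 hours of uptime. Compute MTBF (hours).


Formula: MTBF = Total operating time / Number of failures
MTBF = 2221 / 9
MTBF = 246.78 hours

246.78 hours


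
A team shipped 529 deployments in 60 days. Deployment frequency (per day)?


Formula: deployments per day = releases / days
= 529 / 60
= 8.817 deploys/day
(equivalently, 61.72 deploys/week)

8.817 deploys/day


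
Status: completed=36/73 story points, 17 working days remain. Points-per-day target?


Formula: Required rate = Remaining points / Days left
Remaining = 73 - 36 = 37 points
Required rate = 37 / 17 = 2.18 points/day

2.18 points/day


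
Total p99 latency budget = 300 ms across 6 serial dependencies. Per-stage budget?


Formula: per_stage = total_budget / stages
per_stage = 300 / 6
per_stage = 50.0 ms

50.0 ms


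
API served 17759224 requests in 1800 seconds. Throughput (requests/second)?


Formula: throughput = requests / seconds
throughput = 17759224 / 1800
throughput = 9866.24 requests/second

9866.24 requests/second


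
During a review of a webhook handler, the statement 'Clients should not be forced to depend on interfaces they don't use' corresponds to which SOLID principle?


This describes the Interface Segregation Principle (ISP)

Interface Segregation Principle (ISP)


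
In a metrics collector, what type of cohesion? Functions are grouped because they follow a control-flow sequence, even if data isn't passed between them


Reasoning: Grouped by order of execution within a routine, not by data flow
Type: Procedural cohesion

Procedural cohesion


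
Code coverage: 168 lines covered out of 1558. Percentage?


Coverage = covered / total * 100
Coverage = 168 / 1558 * 100
Coverage = 10.78%

10.78%


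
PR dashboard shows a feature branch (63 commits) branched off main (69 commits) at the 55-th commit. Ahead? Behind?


Common ancestor: commit #55
feature commits after divergence: 63 - 55 = 8
main commits after divergence: 69 - 55 = 14
feature is 8 commits ahead of main
main is 14 commits ahead of feature

feature ahead: 8, main ahead: 14


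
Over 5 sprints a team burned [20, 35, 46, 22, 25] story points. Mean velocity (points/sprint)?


Formula: Avg velocity = Total points / Number of sprints
Points: [20, 35, 46, 22, 25]
Sum = 20 + 35 + 46 + 22 + 25 = 148
Avg velocity = 148 / 5 = 29.6 points/sprint

29.6 points/sprint


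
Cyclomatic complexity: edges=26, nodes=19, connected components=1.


Formula: V(G) = E - N + 2P
V(G) = 26 - 19 + 2*1
V(G) = 7 + 2
V(G) = 9

9


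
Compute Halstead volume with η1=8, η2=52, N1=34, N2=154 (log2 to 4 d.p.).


Formula: V = N * log2(η), where N = N1 + N2 and η = η1 + η2
η = 8 + 52 = 60
N = 34 + 154 = 188
log2(60) ≈ 5.9069
V = 188 * 5.9069 = 1110.50

1110.50


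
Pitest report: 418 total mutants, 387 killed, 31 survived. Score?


Mutation score = killed / total * 100
Mutation score = 387 / 418 * 100
Mutation score = 92.58%

92.58%


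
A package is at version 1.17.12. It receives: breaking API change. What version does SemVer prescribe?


Current: 1.17.12
Change category: 'breaking API change' → major bump
SemVer rule: major bump → increment MAJOR, reset MINOR and PATCH to 0
New: 2.0.0

2.0.0


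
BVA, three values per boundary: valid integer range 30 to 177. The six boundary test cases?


Range: [30, 177]
Boundaries: just below min, min, min+1, max-1, max, just above max
Values: [29, 30, 31, 176, 177, 178]

[29, 30, 31, 176, 177, 178]


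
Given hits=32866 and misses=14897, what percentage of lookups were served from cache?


Formula: hit rate = hits / (hits + misses) * 100
hit rate = 32866 / (32866 + 14897) * 100
hit rate = 32866 / 47763 * 100
hit rate = 68.81%

68.81%


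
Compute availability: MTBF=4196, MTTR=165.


Availability = MTBF / (MTBF + MTTR)
Availability = 4196 / (4196 + 165)
Availability = 4196 / 4361
Availability = 96.2165%

96.2165%


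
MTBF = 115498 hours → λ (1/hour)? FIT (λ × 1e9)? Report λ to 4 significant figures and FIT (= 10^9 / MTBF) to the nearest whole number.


Formula: λ = 1 / MTBF; FIT = λ × 1e9 = 1e9 / MTBF
λ = 1 / 115498 ≈ 8.658e-06 failures/hour
FIT = 1e9 / 115498 ≈ 8658 failures per 1e9 hours (nearest whole number)

λ = 8.658e-06 /h, FIT = 8658


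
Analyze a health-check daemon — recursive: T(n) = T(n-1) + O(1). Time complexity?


Reasoning: linear recursion with constant work per frame
Complexity: O(n)

O(n)


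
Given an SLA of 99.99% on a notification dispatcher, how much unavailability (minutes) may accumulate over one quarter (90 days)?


Formula: allowed downtime = period * (100 - SLA) / 100
Period (quarter (90 days)) = 129600 minutes
Unavailability fraction = (100 - 99.99) / 100
Allowed downtime = 129600 * (100 - 99.99) / 100
Allowed downtime = 12.96 minutes

12.96 minutes


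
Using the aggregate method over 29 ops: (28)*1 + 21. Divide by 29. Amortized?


Formula: Amortized cost = Total cost / Operations
Total cost = (28 * 1) + (1 * 21)
Total cost = 28 + 21 = 49
Amortized = 49 / 29 = 1.6897

1.6897


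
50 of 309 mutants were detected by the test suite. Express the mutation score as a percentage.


Mutation score = killed / total * 100
Mutation score = 50 / 309 * 100
Mutation score = 16.18%

16.18%


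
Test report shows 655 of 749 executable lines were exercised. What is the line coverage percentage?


Coverage = covered / total * 100
Coverage = 655 / 749 * 100
Coverage = 87.45%

87.45%


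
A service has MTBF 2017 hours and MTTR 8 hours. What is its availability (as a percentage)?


Availability = MTBF / (MTBF + MTTR)
Availability = 2017 / (2017 + 8)
Availability = 2017 / 2025
Availability = 99.6049%

99.6049%


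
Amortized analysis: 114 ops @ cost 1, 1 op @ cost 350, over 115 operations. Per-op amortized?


Formula: Amortized cost = Total cost / Operations
Total cost = (114 * 1) + (1 * 350)
Total cost = 114 + 350 = 464
Amortized = 464 / 115 = 4.0348

4.0348


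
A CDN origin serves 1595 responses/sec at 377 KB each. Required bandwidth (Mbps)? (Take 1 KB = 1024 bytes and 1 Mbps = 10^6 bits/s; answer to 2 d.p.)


Formula: Mbps = payload_bytes * RPS * 8 / 1e6
Payload per request = 377 KB = 377 * 1024 = 386048 bytes
Total bytes/sec = 386048 * 1595 = 615746560
Total bits/sec = 615746560 * 8 = 4925972480
Mbps = 4925972480 / 1e6 = 4925.97

4925.97 Mbps


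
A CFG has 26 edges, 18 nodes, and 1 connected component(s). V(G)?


Formula: V(G) = E - N + 2P
V(G) = 26 - 18 + 2*1
V(G) = 8 + 2
V(G) = 10

10


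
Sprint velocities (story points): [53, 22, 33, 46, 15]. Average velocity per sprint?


Formula: Avg velocity = Total points / Number of sprints
Points: [53, 22, 33, 46, 15]
Sum = 53 + 22 + 33 + 46 + 15 = 169
Avg velocity = 169 / 5 = 33.8 points/sprint

33.8 points/sprint


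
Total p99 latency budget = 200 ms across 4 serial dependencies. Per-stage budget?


Formula: per_stage = total_budget / stages
per_stage = 200 / 4
per_stage = 50.0 ms

50.0 ms


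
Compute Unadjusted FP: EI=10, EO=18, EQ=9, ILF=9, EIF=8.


UFP = EI*4 + EO*5 + EQ*4 + ILF*10 + EIF*7
UFP = 10*4 + 18*5 + 9*4 + 9*10 + 8*7
UFP = 40 + 90 + 36 + 90 + 56
UFP = 312

312


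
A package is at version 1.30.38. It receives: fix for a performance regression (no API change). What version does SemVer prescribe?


Current: 1.30.38
Change category: 'fix for a performance regression (no API change)' → patch bump
SemVer rule: patch bump → increment PATCH (MAJOR and MINOR unchanged)
New: 1.30.39

1.30.39


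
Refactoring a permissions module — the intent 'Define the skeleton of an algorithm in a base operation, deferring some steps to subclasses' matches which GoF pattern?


This matches the Template Method pattern

Template Method


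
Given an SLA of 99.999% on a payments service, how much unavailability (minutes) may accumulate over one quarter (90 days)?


Formula: allowed downtime = period * (100 - SLA) / 100
Period (quarter (90 days)) = 129600 minutes
Unavailability fraction = (100 - 99.999) / 100
Allowed downtime = 129600 * (100 - 99.999) / 100
Allowed downtime = 1.296 minutes

1.296 minutes


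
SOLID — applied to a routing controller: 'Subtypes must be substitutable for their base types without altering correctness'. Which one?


This describes the Liskov Substitution Principle (LSP)

Liskov Substitution Principle (LSP)


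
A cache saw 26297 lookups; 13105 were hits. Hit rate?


Formula: hit rate = hits / (hits + misses) * 100
hit rate = 13105 / (13105 + 13192) * 100
hit rate = 13105 / 26297 * 100
hit rate = 49.83%

49.83%


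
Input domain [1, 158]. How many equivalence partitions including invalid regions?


Valid range: [1, 158]
Class 1: x < 1 — invalid
Class 2: 1 ≤ x ≤ 158 — valid
Class 3: x > 158 — invalid
Total equivalence classes: 3

3 equivalence classes


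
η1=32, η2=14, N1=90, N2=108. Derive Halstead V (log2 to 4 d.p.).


Formula: V = N * log2(η), where N = N1 + N2 and η = η1 + η2
η = 32 + 14 = 46
N = 90 + 108 = 198
log2(46) ≈ 5.5236
V = 198 * 5.5236 = 1093.67

1093.67


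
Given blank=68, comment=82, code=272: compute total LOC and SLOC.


Total LOC = blank + comment + code
Total LOC = 68 + 82 + 272 = 422
SLOC (source only) = code = 272

Total LOC: 422, SLOC: 272


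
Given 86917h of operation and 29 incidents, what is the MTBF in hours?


Formula: MTBF = Total operating time / Number of failures
MTBF = 86917 / 29
MTBF = 2997.14 hours

2997.14 hours


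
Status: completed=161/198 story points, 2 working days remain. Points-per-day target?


Formula: Required rate = Remaining points / Days left
Remaining = 198 - 161 = 37 points
Required rate = 37 / 2 = 18.5 points/day

18.5 points/day


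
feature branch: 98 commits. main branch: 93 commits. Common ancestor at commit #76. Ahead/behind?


Common ancestor: commit #76
feature commits after divergence: 98 - 76 = 22
main commits after divergence: 93 - 76 = 17
feature is 22 commits ahead of main
main is 17 commits ahead of feature

feature ahead: 22, main ahead: 17


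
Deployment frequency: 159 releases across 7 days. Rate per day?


Formula: deployments per day = releases / days
= 159 / 7
= 22.714 deploys/day
(equivalently, 159.0 deploys/week)

22.714 deploys/day


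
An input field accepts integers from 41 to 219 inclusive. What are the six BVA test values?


Range: [41, 219]
Boundaries: just below min, min, min+1, max-1, max, just above max
Values: [40, 41, 42, 218, 219, 220]

[40, 41, 42, 218, 219, 220]


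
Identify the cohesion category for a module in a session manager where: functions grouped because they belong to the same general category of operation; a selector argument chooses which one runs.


Reasoning: Grouped by category of activity, not by data or sequence
Type: Logical cohesion

Logical cohesion


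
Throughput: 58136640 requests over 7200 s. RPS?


Formula: throughput = requests / seconds
throughput = 58136640 / 7200
throughput = 8074.53 requests/second

8074.53 requests/second


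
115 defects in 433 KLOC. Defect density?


Defect density = defects / KLOC
Defect density = 115 / 433
Defect density = 0.266 defects/KLOC

0.266 defects/KLOC


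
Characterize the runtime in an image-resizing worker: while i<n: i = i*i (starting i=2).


Reasoning: squaring drives double-exponential growth; iterations ~ log log n
Complexity: O(log log n)

O(log log n)


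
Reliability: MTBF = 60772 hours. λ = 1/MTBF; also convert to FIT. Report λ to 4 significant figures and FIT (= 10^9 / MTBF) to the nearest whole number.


Formula: λ = 1 / MTBF; FIT = λ × 1e9 = 1e9 / MTBF
λ = 1 / 60772 ≈ 1.645e-05 failures/hour
FIT = 1e9 / 60772 ≈ 16455 failures per 1e9 hours (nearest whole number)

λ = 1.645e-05 /h, FIT = 16455
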